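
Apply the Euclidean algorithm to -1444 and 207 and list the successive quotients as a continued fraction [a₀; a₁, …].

⌊-1444/207⌋ = -7, remainder 5
⌊207/5⌋ = 41, remainder 2
⌊5/2⌋ = 2, remainder 1
⌊2/1⌋ = 2, remainder 0

[-7; 41, 2, 2]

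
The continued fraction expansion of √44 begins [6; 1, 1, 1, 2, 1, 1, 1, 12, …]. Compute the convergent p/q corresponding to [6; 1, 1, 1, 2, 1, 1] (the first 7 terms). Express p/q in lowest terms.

Work from the innermost term outward:
Start with 1.
1 + 1/(1/1) = 1 + 1/1 = 2/1
2 + 1/(2/1) = 2 + 1/2 = 5/2
1 + 1/(5/2) = 1 + 2/5 = 7/5
1 + 1/(7/5) = 1 + 5/7 = 12/7
1 + 1/(12/7) = 1 + 7/12 = 19/12
6 + 1/(19/12) = 6 + 12/19 = 126/19

126/19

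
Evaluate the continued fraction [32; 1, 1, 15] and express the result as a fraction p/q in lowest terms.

1008/31

a_0 = 32: 32/1
a_1 = 1: 33/1
a_2 = 1: 65/2
a_3 = 15: 1008/31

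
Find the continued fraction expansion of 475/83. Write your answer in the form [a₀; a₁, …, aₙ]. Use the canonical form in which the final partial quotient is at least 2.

[5; 1, 2, 1, 1, 1, 1, 4]

475 ÷ 83 → quotient 5, remainder 60
83 ÷ 60 → quotient 1, remainder 23
60 ÷ 23 → quotient 2, remainder 14
23 ÷ 14 → quotient 1, remainder 9
14 ÷ 9 → quotient 1, remainder 5
9 ÷ 5 → quotient 1, remainder 4
5 ÷ 4 → quotient 1, remainder 1
4 ÷ 1 → quotient 4, remainder 0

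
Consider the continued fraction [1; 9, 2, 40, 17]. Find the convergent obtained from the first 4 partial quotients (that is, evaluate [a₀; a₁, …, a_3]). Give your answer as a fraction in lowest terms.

850/769

a_0 = 1: 1/1
a_1 = 9: 10/9
a_2 = 2: 21/19
a_3 = 40: 850/769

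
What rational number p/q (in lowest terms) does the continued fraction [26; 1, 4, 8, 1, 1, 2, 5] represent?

31817/1187

Starting at the tail and folding back:
Start with 5.
2 + 1/(5/1) = 2 + 1/5 = 11/5
1 + 1/(11/5) = 1 + 5/11 = 16/11
1 + 1/(16/11) = 1 + 11/16 = 27/16
8 + 1/(27/16) = 8 + 16/27 = 232/27
4 + 1/(232/27) = 4 + 27/232 = 955/232
1 + 1/(955/232) = 1 + 232/955 = 1187/955
26 + 1/(1187/955) = 26 + 955/1187 = 31817/1187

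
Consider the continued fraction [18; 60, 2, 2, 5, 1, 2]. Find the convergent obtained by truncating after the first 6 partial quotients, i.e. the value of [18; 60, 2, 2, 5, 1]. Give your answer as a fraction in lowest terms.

Work from the innermost term outward:
Start with 1.
5 + 1/(1/1) = 5 + 1/1 = 6/1
2 + 1/(6/1) = 2 + 1/6 = 13/6
2 + 1/(13/6) = 2 + 6/13 = 32/13
60 + 1/(32/13) = 60 + 13/32 = 1933/32
18 + 1/(1933/32) = 18 + 32/1933 = 34826/1933

34826/1933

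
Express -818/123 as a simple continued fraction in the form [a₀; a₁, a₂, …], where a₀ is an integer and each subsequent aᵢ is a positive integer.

[-7; 2, 1, 6, 6]

⌊-818/123⌋ = -7, remainder 43
⌊123/43⌋ = 2, remainder 37
⌊43/37⌋ = 1, remainder 6
⌊37/6⌋ = 6, remainder 1
⌊6/1⌋ = 6, remainder 0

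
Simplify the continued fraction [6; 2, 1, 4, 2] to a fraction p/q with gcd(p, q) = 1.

197/31

Start with 2.
4 + 1/(2/1) = 4 + 1/2 = 9/2
1 + 1/(9/2) = 1 + 2/9 = 11/9
2 + 1/(11/9) = 2 + 9/11 = 31/11
6 + 1/(31/11) = 6 + 11/31 = 197/31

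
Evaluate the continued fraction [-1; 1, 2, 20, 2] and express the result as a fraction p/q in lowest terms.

-41/125

a_0 = -1: -1/1
a_1 = 1: 0/1
a_2 = 2: -1/3
a_3 = 20: -20/61
a_4 = 2: -41/125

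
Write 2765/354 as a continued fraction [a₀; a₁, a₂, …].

[7; 1, 4, 3, 1, 1, 9]

2765 ÷ 354 → quotient 7, remainder 287
354 ÷ 287 → quotient 1, remainder 67
287 ÷ 67 → quotient 4, remainder 19
67 ÷ 19 → quotient 3, remainder 10
19 ÷ 10 → quotient 1, remainder 9
10 ÷ 9 → quotient 1, remainder 1
9 ÷ 1 → quotient 9, remainder 0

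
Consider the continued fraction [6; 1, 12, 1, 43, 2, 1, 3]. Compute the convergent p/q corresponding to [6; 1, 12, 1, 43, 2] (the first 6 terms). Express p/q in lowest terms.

8619/1244

a_0 = 6: 6/1
a_1 = 1: 7/1
a_2 = 12: 90/13
a_3 = 1: 97/14
a_4 = 43: 4261/615
a_5 = 2: 8619/1244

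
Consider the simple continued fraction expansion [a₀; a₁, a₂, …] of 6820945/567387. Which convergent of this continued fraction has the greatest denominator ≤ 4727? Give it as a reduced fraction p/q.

4436/369

a_0 = 12: 12/1  (≤ bound)
a_1 = 46: 553/46  (≤ bound)
a_2 = 7: 3883/323  (≤ bound)
a_3 = 1: 4436/369  (≤ bound)
a_4 = 56: 252299/20987  (> 4727, stop)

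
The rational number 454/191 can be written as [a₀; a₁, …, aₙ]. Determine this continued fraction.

Run the Euclidean algorithm, recording each quotient:
454 = 2·191 + 72, so a_0 = 2
191 = 2·72 + 47, so a_1 = 2
72 = 1·47 + 25, so a_2 = 1
47 = 1·25 + 22, so a_3 = 1
25 = 1·22 + 3, so a_4 = 1
22 = 7·3 + 1, so a_5 = 7
3 = 3·1 + 0, so a_6 = 3

[2; 2, 1, 1, 1, 7, 3]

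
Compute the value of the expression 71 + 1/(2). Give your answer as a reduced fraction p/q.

143/2

Build up convergents one term at a time:
a_0 = 71: 71/1
a_1 = 2: 143/2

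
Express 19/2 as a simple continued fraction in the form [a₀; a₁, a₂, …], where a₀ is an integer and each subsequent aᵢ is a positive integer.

[9; 2]

Run the Euclidean algorithm, recording each quotient:
19 ÷ 2 → quotient 9, remainder 1
2 ÷ 1 → quotient 2, remainder 0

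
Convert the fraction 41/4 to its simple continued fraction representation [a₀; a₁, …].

⌊41/4⌋ = 10, remainder 1
⌊4/1⌋ = 4, remainder 0

[10; 4]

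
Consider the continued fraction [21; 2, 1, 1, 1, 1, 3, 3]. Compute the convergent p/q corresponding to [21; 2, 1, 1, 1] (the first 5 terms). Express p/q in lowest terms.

Start with 1.
1 + 1/(1/1) = 1 + 1/1 = 2/1
1 + 1/(2/1) = 1 + 1/2 = 3/2
2 + 1/(3/2) = 2 + 2/3 = 8/3
21 + 1/(8/3) = 21 + 3/8 = 171/8

171/8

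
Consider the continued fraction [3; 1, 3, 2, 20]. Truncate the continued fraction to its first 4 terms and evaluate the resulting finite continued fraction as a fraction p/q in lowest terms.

a_0 = 3: 3/1
a_1 = 1: 4/1
a_2 = 3: 15/4
a_3 = 2: 34/9

34/9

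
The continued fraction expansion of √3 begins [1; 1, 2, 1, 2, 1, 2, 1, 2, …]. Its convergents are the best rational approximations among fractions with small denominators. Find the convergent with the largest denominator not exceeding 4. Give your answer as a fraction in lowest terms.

List convergents until the denominator exceeds the bound:
a_0 = 1: 1/1  (≤ bound)
a_1 = 1: 2/1  (≤ bound)
a_2 = 2: 5/3  (≤ bound)
a_3 = 1: 7/4  (≤ bound)
a_4 = 2: 19/11  (> 4, stop)

7/4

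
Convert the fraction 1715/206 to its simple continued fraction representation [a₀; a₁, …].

[8; 3, 13, 2, 2]

Apply division with remainder until the remainder is 0:
1715 ÷ 206 → quotient 8, remainder 67
206 ÷ 67 → quotient 3, remainder 5
67 ÷ 5 → quotient 13, remainder 2
5 ÷ 2 → quotient 2, remainder 1
2 ÷ 1 → quotient 2, remainder 0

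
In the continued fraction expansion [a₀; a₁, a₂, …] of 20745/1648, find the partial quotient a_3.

2

20745 = 12·1648 + 969, so a_0 = 12
1648 = 1·969 + 679, so a_1 = 1
969 = 1·679 + 290, so a_2 = 1
679 = 2·290 + 99, so a_3 = 2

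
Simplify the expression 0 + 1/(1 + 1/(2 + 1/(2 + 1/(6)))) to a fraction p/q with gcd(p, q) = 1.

a_0 = 0: 0/1
a_1 = 1: 1/1
a_2 = 2: 2/3
a_3 = 2: 5/7
a_4 = 6: 32/45

32/45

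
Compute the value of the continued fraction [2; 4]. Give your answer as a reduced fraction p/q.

Start with 4.
2 + 1/(4/1) = 2 + 1/4 = 9/4

9/4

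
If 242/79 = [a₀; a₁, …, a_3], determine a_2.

242 = 3·79 + 5, so a_0 = 3
79 = 15·5 + 4, so a_1 = 15
5 = 1·4 + 1, so a_2 = 1

1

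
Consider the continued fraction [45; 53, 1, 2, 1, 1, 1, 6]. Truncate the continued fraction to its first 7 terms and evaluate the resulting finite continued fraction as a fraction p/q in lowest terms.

a_0 = 45: 45/1
a_1 = 53: 2386/53
a_2 = 1: 2431/54
a_3 = 2: 7248/161
a_4 = 1: 9679/215
a_5 = 1: 16927/376
a_6 = 1: 26606/591

26606/591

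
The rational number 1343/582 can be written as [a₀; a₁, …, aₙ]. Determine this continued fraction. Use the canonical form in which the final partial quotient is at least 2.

[2; 3, 3, 1, 44]

1343 ÷ 582 → quotient 2, remainder 179
582 ÷ 179 → quotient 3, remainder 45
179 ÷ 45 → quotient 3, remainder 44
45 ÷ 44 → quotient 1, remainder 1
44 ÷ 1 → quotient 44, remainder 0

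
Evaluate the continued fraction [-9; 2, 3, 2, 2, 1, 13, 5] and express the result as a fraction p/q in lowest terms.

Build up convergents one term at a time:
a_0 = -9: -9/1
a_1 = 2: -17/2
a_2 = 3: -60/7
a_3 = 2: -137/16
a_4 = 2: -334/39
a_5 = 1: -471/55
a_6 = 13: -6457/754
a_7 = 5: -32756/3825

-32756/3825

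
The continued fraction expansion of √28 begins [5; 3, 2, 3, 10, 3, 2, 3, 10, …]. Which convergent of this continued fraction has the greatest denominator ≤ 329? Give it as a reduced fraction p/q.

a_0 = 5: 5/1  (≤ bound)
a_1 = 3: 16/3  (≤ bound)
a_2 = 2: 37/7  (≤ bound)
a_3 = 3: 127/24  (≤ bound)
a_4 = 10: 1307/247  (≤ bound)
a_5 = 3: 4048/765  (> 329, stop)

1307/247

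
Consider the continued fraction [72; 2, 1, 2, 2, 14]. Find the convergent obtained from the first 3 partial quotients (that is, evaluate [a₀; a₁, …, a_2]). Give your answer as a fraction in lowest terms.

a_0 = 72: 72/1
a_1 = 2: 145/2
a_2 = 1: 217/3

217/3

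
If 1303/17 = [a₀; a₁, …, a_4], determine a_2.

1

1303 = 76·17 + 11, so a_0 = 76
17 = 1·11 + 6, so a_1 = 1
11 = 1·6 + 5, so a_2 = 1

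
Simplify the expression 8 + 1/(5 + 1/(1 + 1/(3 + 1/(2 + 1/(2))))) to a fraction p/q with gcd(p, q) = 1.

1038/127

Use the convergent recurrence hₖ = aₖ·hₖ₋₁ + hₖ₋₂ (and likewise for the denominators kₖ):
a_0 = 8: 8/1
a_1 = 5: 41/5
a_2 = 1: 49/6
a_3 = 3: 188/23
a_4 = 2: 425/52
a_5 = 2: 1038/127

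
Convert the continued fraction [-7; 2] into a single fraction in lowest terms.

-13/2

Use the convergent recurrence hₖ = aₖ·hₖ₋₁ + hₖ₋₂ (and likewise for the denominators kₖ):
a_0 = -7: -7/1
a_1 = 2: -13/2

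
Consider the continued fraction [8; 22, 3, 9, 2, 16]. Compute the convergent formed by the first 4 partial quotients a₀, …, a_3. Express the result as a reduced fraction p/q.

Use the convergent recurrence hₖ = aₖ·hₖ₋₁ + hₖ₋₂ (and likewise for the denominators kₖ):
a_0 = 8: 8/1
a_1 = 22: 177/22
a_2 = 3: 539/67
a_3 = 9: 5028/625

5028/625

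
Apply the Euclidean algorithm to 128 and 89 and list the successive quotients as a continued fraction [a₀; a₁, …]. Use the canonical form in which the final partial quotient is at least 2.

[1; 2, 3, 1, 1, 5]

⌊128/89⌋ = 1, remainder 39
⌊89/39⌋ = 2, remainder 11
⌊39/11⌋ = 3, remainder 6
⌊11/6⌋ = 1, remainder 5
⌊6/5⌋ = 1, remainder 1
⌊5/1⌋ = 5, remainder 0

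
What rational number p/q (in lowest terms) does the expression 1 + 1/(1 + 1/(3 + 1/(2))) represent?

16/9

a_0 = 1: 1/1
a_1 = 1: 2/1
a_2 = 3: 7/4
a_3 = 2: 16/9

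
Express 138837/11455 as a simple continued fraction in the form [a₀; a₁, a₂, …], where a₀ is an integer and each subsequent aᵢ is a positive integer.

138837 = 12·11455 + 1377, so a_0 = 12
11455 = 8·1377 + 439, so a_1 = 8
1377 = 3·439 + 60, so a_2 = 3
439 = 7·60 + 19, so a_3 = 7
60 = 3·19 + 3, so a_4 = 3
19 = 6·3 + 1, so a_5 = 6
3 = 3·1 + 0, so a_6 = 3

[12; 8, 3, 7, 3, 6, 3]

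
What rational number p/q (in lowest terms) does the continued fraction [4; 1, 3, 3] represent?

62/13

Build up convergents one term at a time:
a_0 = 4: 4/1
a_1 = 1: 5/1
a_2 = 3: 19/4
a_3 = 3: 62/13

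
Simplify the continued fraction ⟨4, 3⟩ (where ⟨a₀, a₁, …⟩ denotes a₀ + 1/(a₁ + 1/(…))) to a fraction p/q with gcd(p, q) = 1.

13/3

a_0 = 4: 4/1
a_1 = 3: 13/3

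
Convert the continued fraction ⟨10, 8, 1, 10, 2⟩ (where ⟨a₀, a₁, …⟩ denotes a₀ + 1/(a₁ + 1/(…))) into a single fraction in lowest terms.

2073/205

Collapse the nested fraction from the inside out:
Start with 2.
10 + 1/(2/1) = 10 + 1/2 = 21/2
1 + 1/(21/2) = 1 + 2/21 = 23/21
8 + 1/(23/21) = 8 + 21/23 = 205/23
10 + 1/(205/23) = 10 + 23/205 = 2073/205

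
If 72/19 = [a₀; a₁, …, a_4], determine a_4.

⌊72/19⌋ = 3, remainder 15
⌊19/15⌋ = 1, remainder 4
⌊15/4⌋ = 3, remainder 3
⌊4/3⌋ = 1, remainder 1
⌊3/1⌋ = 3, remainder 0

3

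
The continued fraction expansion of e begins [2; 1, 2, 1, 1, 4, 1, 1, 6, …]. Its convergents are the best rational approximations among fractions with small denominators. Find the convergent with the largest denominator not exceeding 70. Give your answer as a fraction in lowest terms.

List convergents until the denominator exceeds the bound:
a_0 = 2: 2/1  (≤ bound)
a_1 = 1: 3/1  (≤ bound)
a_2 = 2: 8/3  (≤ bound)
a_3 = 1: 11/4  (≤ bound)
a_4 = 1: 19/7  (≤ bound)
a_5 = 4: 87/32  (≤ bound)
a_6 = 1: 106/39  (≤ bound)
a_7 = 1: 193/71  (> 70, stop)

106/39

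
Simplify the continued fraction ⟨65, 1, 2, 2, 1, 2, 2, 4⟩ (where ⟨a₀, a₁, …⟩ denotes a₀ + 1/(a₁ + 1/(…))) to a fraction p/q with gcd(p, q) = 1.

18594/283

Use the convergent recurrence hₖ = aₖ·hₖ₋₁ + hₖ₋₂ (and likewise for the denominators kₖ):
a_0 = 65: 65/1
a_1 = 1: 66/1
a_2 = 2: 197/3
a_3 = 2: 460/7
a_4 = 1: 657/10
a_5 = 2: 1774/27
a_6 = 2: 4205/64
a_7 = 4: 18594/283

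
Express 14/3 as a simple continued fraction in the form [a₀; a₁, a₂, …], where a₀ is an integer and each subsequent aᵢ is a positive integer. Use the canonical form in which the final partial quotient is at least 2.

14 = 4·3 + 2, so a_0 = 4
3 = 1·2 + 1, so a_1 = 1
2 = 2·1 + 0, so a_2 = 2

[4; 1, 2]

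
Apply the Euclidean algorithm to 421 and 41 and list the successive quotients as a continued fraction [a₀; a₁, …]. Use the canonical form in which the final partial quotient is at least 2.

[10; 3, 1, 2, 1, 2]

Apply division with remainder until the remainder is 0:
421 ÷ 41 → quotient 10, remainder 11
41 ÷ 11 → quotient 3, remainder 8
11 ÷ 8 → quotient 1, remainder 3
8 ÷ 3 → quotient 2, remainder 2
3 ÷ 2 → quotient 1, remainder 1
2 ÷ 1 → quotient 2, remainder 0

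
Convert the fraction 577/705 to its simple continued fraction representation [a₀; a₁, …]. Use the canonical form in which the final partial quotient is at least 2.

[0; 1, 4, 1, 1, 31, 2]

⌊577/705⌋ = 0, remainder 577
⌊705/577⌋ = 1, remainder 128
⌊577/128⌋ = 4, remainder 65
⌊128/65⌋ = 1, remainder 63
⌊65/63⌋ = 1, remainder 2
⌊63/2⌋ = 31, remainder 1
⌊2/1⌋ = 2, remainder 0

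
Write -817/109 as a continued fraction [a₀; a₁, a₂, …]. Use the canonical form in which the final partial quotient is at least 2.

-817 = -8·109 + 55, so a_0 = -8
109 = 1·55 + 54, so a_1 = 1
55 = 1·54 + 1, so a_2 = 1
54 = 54·1 + 0, so a_3 = 54

[-8; 1, 1, 54]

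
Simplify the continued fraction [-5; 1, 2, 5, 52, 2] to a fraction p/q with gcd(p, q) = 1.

Compute successive convergents:
a_0 = -5: -5/1
a_1 = 1: -4/1
a_2 = 2: -13/3
a_3 = 5: -69/16
a_4 = 52: -3601/835
a_5 = 2: -7271/1686

-7271/1686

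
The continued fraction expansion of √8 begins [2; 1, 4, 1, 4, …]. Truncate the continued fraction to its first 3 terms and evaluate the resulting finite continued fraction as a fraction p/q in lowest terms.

a_0 = 2: 2/1
a_1 = 1: 3/1
a_2 = 4: 14/5

14/5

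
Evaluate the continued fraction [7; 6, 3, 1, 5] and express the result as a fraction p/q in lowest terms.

Start with 5.
1 + 1/(5/1) = 1 + 1/5 = 6/5
3 + 1/(6/5) = 3 + 5/6 = 23/6
6 + 1/(23/6) = 6 + 6/23 = 144/23
7 + 1/(144/23) = 7 + 23/144 = 1031/144

1031/144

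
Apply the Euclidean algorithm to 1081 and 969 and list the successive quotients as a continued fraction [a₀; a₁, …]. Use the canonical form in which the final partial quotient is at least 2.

[1; 8, 1, 1, 1, 6, 1, 4]

1081 ÷ 969 → quotient 1, remainder 112
969 ÷ 112 → quotient 8, remainder 73
112 ÷ 73 → quotient 1, remainder 39
73 ÷ 39 → quotient 1, remainder 34
39 ÷ 34 → quotient 1, remainder 5
34 ÷ 5 → quotient 6, remainder 4
5 ÷ 4 → quotient 1, remainder 1
4 ÷ 1 → quotient 4, remainder 0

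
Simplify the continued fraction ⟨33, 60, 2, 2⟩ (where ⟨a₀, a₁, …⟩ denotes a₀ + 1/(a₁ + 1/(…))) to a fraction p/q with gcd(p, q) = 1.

9971/302

a_0 = 33: 33/1
a_1 = 60: 1981/60
a_2 = 2: 3995/121
a_3 = 2: 9971/302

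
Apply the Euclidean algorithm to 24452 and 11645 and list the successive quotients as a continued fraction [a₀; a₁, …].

24452 = 2·11645 + 1162, so a_0 = 2
11645 = 10·1162 + 25, so a_1 = 10
1162 = 46·25 + 12, so a_2 = 46
25 = 2·12 + 1, so a_3 = 2
12 = 12·1 + 0, so a_4 = 12

[2; 10, 46, 2, 12]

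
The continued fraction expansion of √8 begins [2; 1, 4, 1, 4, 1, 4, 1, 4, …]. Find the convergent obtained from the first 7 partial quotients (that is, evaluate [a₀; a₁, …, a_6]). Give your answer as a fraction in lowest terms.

478/169

Build up convergents one term at a time:
a_0 = 2: 2/1
a_1 = 1: 3/1
a_2 = 4: 14/5
a_3 = 1: 17/6
a_4 = 4: 82/29
a_5 = 1: 99/35
a_6 = 4: 478/169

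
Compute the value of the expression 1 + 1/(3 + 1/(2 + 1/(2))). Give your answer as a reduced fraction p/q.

22/17

Collapse the nested fraction from the inside out:
Start with 2.
2 + 1/(2/1) = 2 + 1/2 = 5/2
3 + 1/(5/2) = 3 + 2/5 = 17/5
1 + 1/(17/5) = 1 + 5/17 = 22/17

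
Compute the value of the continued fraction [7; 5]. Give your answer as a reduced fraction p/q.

Starting at the tail and folding back:
Start with 5.
7 + 1/(5/1) = 7 + 1/5 = 36/5

36/5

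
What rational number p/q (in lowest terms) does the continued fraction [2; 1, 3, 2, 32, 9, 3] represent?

22783/8203

a_0 = 2: 2/1
a_1 = 1: 3/1
a_2 = 3: 11/4
a_3 = 2: 25/9
a_4 = 32: 811/292
a_5 = 9: 7324/2637
a_6 = 3: 22783/8203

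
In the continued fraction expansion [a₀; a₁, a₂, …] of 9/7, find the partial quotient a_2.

2

⌊9/7⌋ = 1, remainder 2
⌊7/2⌋ = 3, remainder 1
⌊2/1⌋ = 2, remainder 0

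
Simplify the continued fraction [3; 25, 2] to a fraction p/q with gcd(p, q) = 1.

155/51

Compute successive convergents:
a_0 = 3: 3/1
a_1 = 25: 76/25
a_2 = 2: 155/51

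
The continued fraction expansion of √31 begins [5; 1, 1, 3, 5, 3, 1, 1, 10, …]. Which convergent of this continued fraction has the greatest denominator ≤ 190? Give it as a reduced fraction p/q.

863/155

List convergents until the denominator exceeds the bound:
a_0 = 5: 5/1  (≤ bound)
a_1 = 1: 6/1  (≤ bound)
a_2 = 1: 11/2  (≤ bound)
a_3 = 3: 39/7  (≤ bound)
a_4 = 5: 206/37  (≤ bound)
a_5 = 3: 657/118  (≤ bound)
a_6 = 1: 863/155  (≤ bound)
a_7 = 1: 1520/273  (> 190, stop)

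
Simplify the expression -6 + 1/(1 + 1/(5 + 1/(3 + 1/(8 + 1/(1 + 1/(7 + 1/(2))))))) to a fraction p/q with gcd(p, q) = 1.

Collapse the nested fraction from the inside out:
Start with 2.
7 + 1/(2/1) = 7 + 1/2 = 15/2
1 + 1/(15/2) = 1 + 2/15 = 17/15
8 + 1/(17/15) = 8 + 15/17 = 151/17
3 + 1/(151/17) = 3 + 17/151 = 470/151
5 + 1/(470/151) = 5 + 151/470 = 2501/470
1 + 1/(2501/470) = 1 + 470/2501 = 2971/2501
-6 + 1/(2971/2501) = -6 + 2501/2971 = -15325/2971

-15325/2971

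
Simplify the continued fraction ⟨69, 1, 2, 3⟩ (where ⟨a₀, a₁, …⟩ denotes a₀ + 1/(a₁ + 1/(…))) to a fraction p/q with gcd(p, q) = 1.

697/10

Collapse the nested fraction from the inside out:
Start with 3.
2 + 1/(3/1) = 2 + 1/3 = 7/3
1 + 1/(7/3) = 1 + 3/7 = 10/7
69 + 1/(10/7) = 69 + 7/10 = 697/10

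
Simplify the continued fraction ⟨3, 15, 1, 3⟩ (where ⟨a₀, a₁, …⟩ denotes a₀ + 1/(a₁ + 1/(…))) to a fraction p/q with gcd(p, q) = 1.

193/63

Work from the innermost term outward:
Start with 3.
1 + 1/(3/1) = 1 + 1/3 = 4/3
15 + 1/(4/3) = 15 + 3/4 = 63/4
3 + 1/(63/4) = 3 + 4/63 = 193/63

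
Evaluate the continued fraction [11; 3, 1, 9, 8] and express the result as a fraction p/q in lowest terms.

3557/316

a_0 = 11: 11/1
a_1 = 3: 34/3
a_2 = 1: 45/4
a_3 = 9: 439/39
a_4 = 8: 3557/316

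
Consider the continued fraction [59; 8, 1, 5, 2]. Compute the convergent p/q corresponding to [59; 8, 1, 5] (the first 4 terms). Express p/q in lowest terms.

Starting at the tail and folding back:
Start with 5.
1 + 1/(5/1) = 1 + 1/5 = 6/5
8 + 1/(6/5) = 8 + 5/6 = 53/6
59 + 1/(53/6) = 59 + 6/53 = 3133/53

3133/53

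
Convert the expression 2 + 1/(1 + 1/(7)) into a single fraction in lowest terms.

23/8

Start with 7.
1 + 1/(7/1) = 1 + 1/7 = 8/7
2 + 1/(8/7) = 2 + 7/8 = 23/8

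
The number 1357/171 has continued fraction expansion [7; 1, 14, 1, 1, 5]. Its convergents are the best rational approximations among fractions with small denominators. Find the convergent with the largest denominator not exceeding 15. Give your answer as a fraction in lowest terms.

119/15

a_0 = 7: 7/1  (≤ bound)
a_1 = 1: 8/1  (≤ bound)
a_2 = 14: 119/15  (≤ bound)
a_3 = 1: 127/16  (> 15, stop)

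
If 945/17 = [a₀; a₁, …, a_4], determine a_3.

Repeatedly divide and take the remainder:
⌊945/17⌋ = 55, remainder 10
⌊17/10⌋ = 1, remainder 7
⌊10/7⌋ = 1, remainder 3
⌊7/3⌋ = 2, remainder 1

2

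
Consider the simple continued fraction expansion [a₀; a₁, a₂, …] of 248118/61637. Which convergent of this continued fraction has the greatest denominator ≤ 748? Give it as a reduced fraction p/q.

List convergents until the denominator exceeds the bound:
a_0 = 4: 4/1  (≤ bound)
a_1 = 39: 157/39  (≤ bound)
a_2 = 3: 475/118  (≤ bound)
a_3 = 1: 632/157  (≤ bound)
a_4 = 6: 4267/1060  (> 748, stop)

632/157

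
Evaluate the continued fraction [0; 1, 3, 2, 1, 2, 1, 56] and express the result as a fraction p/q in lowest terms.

Start with 56.
1 + 1/(56/1) = 1 + 1/56 = 57/56
2 + 1/(57/56) = 2 + 56/57 = 170/57
1 + 1/(170/57) = 1 + 57/170 = 227/170
2 + 1/(227/170) = 2 + 170/227 = 624/227
3 + 1/(624/227) = 3 + 227/624 = 2099/624
1 + 1/(2099/624) = 1 + 624/2099 = 2723/2099
0 + 1/(2723/2099) = 0 + 2099/2723 = 2099/2723

2099/2723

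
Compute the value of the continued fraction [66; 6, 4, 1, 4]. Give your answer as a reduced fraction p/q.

Starting at the tail and folding back:
Start with 4.
1 + 1/(4/1) = 1 + 1/4 = 5/4
4 + 1/(5/4) = 4 + 4/5 = 24/5
6 + 1/(24/5) = 6 + 5/24 = 149/24
66 + 1/(149/24) = 66 + 24/149 = 9858/149

9858/149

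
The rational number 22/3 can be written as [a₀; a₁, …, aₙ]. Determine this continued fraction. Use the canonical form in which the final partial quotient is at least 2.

[7; 3]

Run the Euclidean algorithm, recording each quotient:
22 = 7·3 + 1, so a_0 = 7
3 = 3·1 + 0, so a_1 = 3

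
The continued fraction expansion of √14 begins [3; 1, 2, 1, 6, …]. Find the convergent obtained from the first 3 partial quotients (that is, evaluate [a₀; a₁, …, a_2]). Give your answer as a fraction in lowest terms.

11/3

Build up convergents one term at a time:
a_0 = 3: 3/1
a_1 = 1: 4/1
a_2 = 2: 11/3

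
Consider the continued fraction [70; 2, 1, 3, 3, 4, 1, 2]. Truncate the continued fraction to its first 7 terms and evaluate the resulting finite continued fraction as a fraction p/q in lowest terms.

13439/191

a_0 = 70: 70/1
a_1 = 2: 141/2
a_2 = 1: 211/3
a_3 = 3: 774/11
a_4 = 3: 2533/36
a_5 = 4: 10906/155
a_6 = 1: 13439/191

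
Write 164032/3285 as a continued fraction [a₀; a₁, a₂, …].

164032 ÷ 3285 → quotient 49, remainder 3067
3285 ÷ 3067 → quotient 1, remainder 218
3067 ÷ 218 → quotient 14, remainder 15
218 ÷ 15 → quotient 14, remainder 8
15 ÷ 8 → quotient 1, remainder 7
8 ÷ 7 → quotient 1, remainder 1
7 ÷ 1 → quotient 7, remainder 0

[49; 1, 14, 14, 1, 1, 7]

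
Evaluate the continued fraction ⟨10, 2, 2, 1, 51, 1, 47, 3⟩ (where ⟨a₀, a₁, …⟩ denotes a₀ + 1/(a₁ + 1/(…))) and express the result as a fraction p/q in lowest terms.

557741/53484

Use the convergent recurrence hₖ = aₖ·hₖ₋₁ + hₖ₋₂ (and likewise for the denominators kₖ):
a_0 = 10: 10/1
a_1 = 2: 21/2
a_2 = 2: 52/5
a_3 = 1: 73/7
a_4 = 51: 3775/362
a_5 = 1: 3848/369
a_6 = 47: 184631/17705
a_7 = 3: 557741/53484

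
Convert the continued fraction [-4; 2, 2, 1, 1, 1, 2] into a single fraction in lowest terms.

Use the convergent recurrence hₖ = aₖ·hₖ₋₁ + hₖ₋₂ (and likewise for the denominators kₖ):
a_0 = -4: -4/1
a_1 = 2: -7/2
a_2 = 2: -18/5
a_3 = 1: -25/7
a_4 = 1: -43/12
a_5 = 1: -68/19
a_6 = 2: -179/50

-179/50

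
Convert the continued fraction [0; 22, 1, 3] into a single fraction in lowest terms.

4/91

Collapse the nested fraction from the inside out:
Start with 3.
1 + 1/(3/1) = 1 + 1/3 = 4/3
22 + 1/(4/3) = 22 + 3/4 = 91/4
0 + 1/(91/4) = 0 + 4/91 = 4/91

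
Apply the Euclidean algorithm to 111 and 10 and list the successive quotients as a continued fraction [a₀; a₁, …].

[11; 10]

Run the Euclidean algorithm, recording each quotient:
111 ÷ 10 → quotient 11, remainder 1
10 ÷ 1 → quotient 10, remainder 0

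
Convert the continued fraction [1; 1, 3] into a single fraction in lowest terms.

7/4

Start with 3.
1 + 1/(3/1) = 1 + 1/3 = 4/3
1 + 1/(4/3) = 1 + 3/4 = 7/4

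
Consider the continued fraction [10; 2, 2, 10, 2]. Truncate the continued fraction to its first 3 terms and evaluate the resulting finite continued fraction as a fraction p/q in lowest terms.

Start with 2.
2 + 1/(2/1) = 2 + 1/2 = 5/2
10 + 1/(5/2) = 10 + 2/5 = 52/5

52/5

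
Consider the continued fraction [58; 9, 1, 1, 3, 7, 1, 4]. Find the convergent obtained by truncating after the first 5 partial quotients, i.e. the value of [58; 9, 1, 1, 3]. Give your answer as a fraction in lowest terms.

Start with 3.
1 + 1/(3/1) = 1 + 1/3 = 4/3
1 + 1/(4/3) = 1 + 3/4 = 7/4
9 + 1/(7/4) = 9 + 4/7 = 67/7
58 + 1/(67/7) = 58 + 7/67 = 3893/67

3893/67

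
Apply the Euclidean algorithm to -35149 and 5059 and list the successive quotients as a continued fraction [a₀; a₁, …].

[-7; 19, 6, 7, 6]

-35149 ÷ 5059 → quotient -7, remainder 264
5059 ÷ 264 → quotient 19, remainder 43
264 ÷ 43 → quotient 6, remainder 6
43 ÷ 6 → quotient 7, remainder 1
6 ÷ 1 → quotient 6, remainder 0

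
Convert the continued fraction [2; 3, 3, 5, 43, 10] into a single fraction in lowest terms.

a_0 = 2: 2/1
a_1 = 3: 7/3
a_2 = 3: 23/10
a_3 = 5: 122/53
a_4 = 43: 5269/2289
a_5 = 10: 52812/22943

52812/22943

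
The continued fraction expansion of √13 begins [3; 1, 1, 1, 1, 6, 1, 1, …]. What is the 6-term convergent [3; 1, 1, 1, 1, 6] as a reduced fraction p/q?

Build up convergents one term at a time:
a_0 = 3: 3/1
a_1 = 1: 4/1
a_2 = 1: 7/2
a_3 = 1: 11/3
a_4 = 1: 18/5
a_5 = 6: 119/33

119/33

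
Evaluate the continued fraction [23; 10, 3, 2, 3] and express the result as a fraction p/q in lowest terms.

a_0 = 23: 23/1
a_1 = 10: 231/10
a_2 = 3: 716/31
a_3 = 2: 1663/72
a_4 = 3: 5705/247

5705/247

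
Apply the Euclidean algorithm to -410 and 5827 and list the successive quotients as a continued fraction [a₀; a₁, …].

-410 ÷ 5827 → quotient -1, remainder 5417
5827 ÷ 5417 → quotient 1, remainder 410
5417 ÷ 410 → quotient 13, remainder 87
410 ÷ 87 → quotient 4, remainder 62
87 ÷ 62 → quotient 1, remainder 25
62 ÷ 25 → quotient 2, remainder 12
25 ÷ 12 → quotient 2, remainder 1
12 ÷ 1 → quotient 12, remainder 0

[-1; 1, 13, 4, 1, 2, 2, 12]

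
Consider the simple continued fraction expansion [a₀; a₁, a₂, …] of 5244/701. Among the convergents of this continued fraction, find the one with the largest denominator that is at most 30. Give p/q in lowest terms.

a_0 = 7: 7/1  (≤ bound)
a_1 = 2: 15/2  (≤ bound)
a_2 = 12: 187/25  (≤ bound)
a_3 = 2: 389/52  (> 30, stop)

187/25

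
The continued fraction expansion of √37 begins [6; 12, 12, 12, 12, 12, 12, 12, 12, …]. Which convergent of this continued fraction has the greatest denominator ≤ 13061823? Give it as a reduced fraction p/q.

List convergents until the denominator exceeds the bound:
a_0 = 6: 6/1  (≤ bound)
a_1 = 12: 73/12  (≤ bound)
a_2 = 12: 882/145  (≤ bound)
a_3 = 12: 10657/1752  (≤ bound)
a_4 = 12: 128766/21169  (≤ bound)
a_5 = 12: 1555849/255780  (≤ bound)
a_6 = 12: 18798954/3090529  (≤ bound)
a_7 = 12: 227143297/37342128  (> 13061823, stop)

18798954/3090529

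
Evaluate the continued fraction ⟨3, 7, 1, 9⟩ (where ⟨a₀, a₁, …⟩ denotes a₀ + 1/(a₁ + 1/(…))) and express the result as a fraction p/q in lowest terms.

247/79

a_0 = 3: 3/1
a_1 = 7: 22/7
a_2 = 1: 25/8
a_3 = 9: 247/79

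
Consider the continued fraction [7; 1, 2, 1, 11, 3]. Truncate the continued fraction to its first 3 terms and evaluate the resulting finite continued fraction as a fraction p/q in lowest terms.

Build up convergents one term at a time:
a_0 = 7: 7/1
a_1 = 1: 8/1
a_2 = 2: 23/3

23/3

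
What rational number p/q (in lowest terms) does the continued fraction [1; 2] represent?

3/2

Start with 2.
1 + 1/(2/1) = 1 + 1/2 = 3/2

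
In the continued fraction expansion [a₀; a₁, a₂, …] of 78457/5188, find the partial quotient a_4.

12

⌊78457/5188⌋ = 15, remainder 637
⌊5188/637⌋ = 8, remainder 92
⌊637/92⌋ = 6, remainder 85
⌊92/85⌋ = 1, remainder 7
⌊85/7⌋ = 12, remainder 1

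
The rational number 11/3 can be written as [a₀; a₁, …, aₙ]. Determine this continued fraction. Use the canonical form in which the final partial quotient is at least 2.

Run the Euclidean algorithm, recording each quotient:
⌊11/3⌋ = 3, remainder 2
⌊3/2⌋ = 1, remainder 1
⌊2/1⌋ = 2, remainder 0

[3; 1, 2]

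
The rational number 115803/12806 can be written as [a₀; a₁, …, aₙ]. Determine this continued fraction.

[9; 23, 3, 14, 1, 11]

Repeatedly divide and take the remainder:
115803 ÷ 12806 → quotient 9, remainder 549
12806 ÷ 549 → quotient 23, remainder 179
549 ÷ 179 → quotient 3, remainder 12
179 ÷ 12 → quotient 14, remainder 11
12 ÷ 11 → quotient 1, remainder 1
11 ÷ 1 → quotient 11, remainder 0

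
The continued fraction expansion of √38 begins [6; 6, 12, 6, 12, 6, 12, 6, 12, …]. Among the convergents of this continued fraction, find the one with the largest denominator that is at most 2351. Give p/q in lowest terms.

a_0 = 6: 6/1  (≤ bound)
a_1 = 6: 37/6  (≤ bound)
a_2 = 12: 450/73  (≤ bound)
a_3 = 6: 2737/444  (≤ bound)
a_4 = 12: 33294/5401  (> 2351, stop)

2737/444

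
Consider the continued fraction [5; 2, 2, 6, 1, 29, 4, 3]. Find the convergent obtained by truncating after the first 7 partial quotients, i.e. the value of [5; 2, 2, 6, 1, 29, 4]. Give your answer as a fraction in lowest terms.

Build up convergents one term at a time:
a_0 = 5: 5/1
a_1 = 2: 11/2
a_2 = 2: 27/5
a_3 = 6: 173/32
a_4 = 1: 200/37
a_5 = 29: 5973/1105
a_6 = 4: 24092/4457

24092/4457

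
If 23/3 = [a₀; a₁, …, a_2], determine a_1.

23 = 7·3 + 2, so a_0 = 7
3 = 1·2 + 1, so a_1 = 1

1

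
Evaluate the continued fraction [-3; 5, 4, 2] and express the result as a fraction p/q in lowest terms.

Work from the innermost term outward:
Start with 2.
4 + 1/(2/1) = 4 + 1/2 = 9/2
5 + 1/(9/2) = 5 + 2/9 = 47/9
-3 + 1/(47/9) = -3 + 9/47 = -132/47

-132/47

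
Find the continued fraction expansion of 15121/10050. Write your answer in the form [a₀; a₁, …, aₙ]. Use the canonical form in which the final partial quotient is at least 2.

[1; 1, 1, 54, 8, 2, 1, 3]

⌊15121/10050⌋ = 1, remainder 5071
⌊10050/5071⌋ = 1, remainder 4979
⌊5071/4979⌋ = 1, remainder 92
⌊4979/92⌋ = 54, remainder 11
⌊92/11⌋ = 8, remainder 4
⌊11/4⌋ = 2, remainder 3
⌊4/3⌋ = 1, remainder 1
⌊3/1⌋ = 3, remainder 0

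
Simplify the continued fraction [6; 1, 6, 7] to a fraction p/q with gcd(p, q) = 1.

a_0 = 6: 6/1
a_1 = 1: 7/1
a_2 = 6: 48/7
a_3 = 7: 343/50

343/50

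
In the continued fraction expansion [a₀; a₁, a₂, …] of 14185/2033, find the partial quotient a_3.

14185 = 6·2033 + 1987, so a_0 = 6
2033 = 1·1987 + 46, so a_1 = 1
1987 = 43·46 + 9, so a_2 = 43
46 = 5·9 + 1, so a_3 = 5

5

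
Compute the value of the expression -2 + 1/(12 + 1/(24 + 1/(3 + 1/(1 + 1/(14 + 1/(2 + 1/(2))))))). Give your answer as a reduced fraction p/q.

a_0 = -2: -2/1
a_1 = 12: -23/12
a_2 = 24: -554/289
a_3 = 3: -1685/879
a_4 = 1: -2239/1168
a_5 = 14: -33031/17231
a_6 = 2: -68301/35630
a_7 = 2: -169633/88491

-169633/88491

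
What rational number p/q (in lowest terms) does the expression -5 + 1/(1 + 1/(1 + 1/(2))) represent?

-22/5

Work from the innermost term outward:
Start with 2.
1 + 1/(2/1) = 1 + 1/2 = 3/2
1 + 1/(3/2) = 1 + 2/3 = 5/3
-5 + 1/(5/3) = -5 + 3/5 = -22/5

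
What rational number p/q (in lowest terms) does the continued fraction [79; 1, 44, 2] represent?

7278/91

Use the convergent recurrence hₖ = aₖ·hₖ₋₁ + hₖ₋₂ (and likewise for the denominators kₖ):
a_0 = 79: 79/1
a_1 = 1: 80/1
a_2 = 44: 3599/45
a_3 = 2: 7278/91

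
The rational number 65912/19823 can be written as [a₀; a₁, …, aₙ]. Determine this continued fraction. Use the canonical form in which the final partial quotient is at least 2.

[3; 3, 13, 23, 1, 1, 10]

⌊65912/19823⌋ = 3, remainder 6443
⌊19823/6443⌋ = 3, remainder 494
⌊6443/494⌋ = 13, remainder 21
⌊494/21⌋ = 23, remainder 11
⌊21/11⌋ = 1, remainder 10
⌊11/10⌋ = 1, remainder 1
⌊10/1⌋ = 10, remainder 0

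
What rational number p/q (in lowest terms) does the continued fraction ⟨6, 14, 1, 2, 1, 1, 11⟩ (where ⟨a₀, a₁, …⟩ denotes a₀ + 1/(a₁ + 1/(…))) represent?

7233/1192

Start with 11.
1 + 1/(11/1) = 1 + 1/11 = 12/11
1 + 1/(12/11) = 1 + 11/12 = 23/12
2 + 1/(23/12) = 2 + 12/23 = 58/23
1 + 1/(58/23) = 1 + 23/58 = 81/58
14 + 1/(81/58) = 14 + 58/81 = 1192/81
6 + 1/(1192/81) = 6 + 81/1192 = 7233/1192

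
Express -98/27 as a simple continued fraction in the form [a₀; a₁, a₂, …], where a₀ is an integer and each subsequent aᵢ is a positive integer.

Apply division with remainder until the remainder is 0:
-98 = -4·27 + 10, so a_0 = -4
27 = 2·10 + 7, so a_1 = 2
10 = 1·7 + 3, so a_2 = 1
7 = 2·3 + 1, so a_3 = 2
3 = 3·1 + 0, so a_4 = 3

[-4; 2, 1, 2, 3]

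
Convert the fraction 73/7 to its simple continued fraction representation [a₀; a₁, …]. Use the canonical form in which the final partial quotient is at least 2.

[10; 2, 3]

73 = 10·7 + 3, so a_0 = 10
7 = 2·3 + 1, so a_1 = 2
3 = 3·1 + 0, so a_2 = 3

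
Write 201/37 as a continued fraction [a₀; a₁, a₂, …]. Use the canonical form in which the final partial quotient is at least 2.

201 = 5·37 + 16, so a_0 = 5
37 = 2·16 + 5, so a_1 = 2
16 = 3·5 + 1, so a_2 = 3
5 = 5·1 + 0, so a_3 = 5

[5; 2, 3, 5]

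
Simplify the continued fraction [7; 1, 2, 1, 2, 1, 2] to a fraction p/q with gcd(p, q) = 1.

Starting at the tail and folding back:
Start with 2.
1 + 1/(2/1) = 1 + 1/2 = 3/2
2 + 1/(3/2) = 2 + 2/3 = 8/3
1 + 1/(8/3) = 1 + 3/8 = 11/8
2 + 1/(11/8) = 2 + 8/11 = 30/11
1 + 1/(30/11) = 1 + 11/30 = 41/30
7 + 1/(41/30) = 7 + 30/41 = 317/41

317/41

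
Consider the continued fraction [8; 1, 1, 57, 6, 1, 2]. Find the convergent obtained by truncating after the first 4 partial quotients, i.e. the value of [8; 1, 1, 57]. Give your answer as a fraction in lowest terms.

a_0 = 8: 8/1
a_1 = 1: 9/1
a_2 = 1: 17/2
a_3 = 57: 978/115

978/115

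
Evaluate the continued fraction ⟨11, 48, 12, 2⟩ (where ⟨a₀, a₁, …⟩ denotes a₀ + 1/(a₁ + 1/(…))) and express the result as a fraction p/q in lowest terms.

13247/1202

Start with 2.
12 + 1/(2/1) = 12 + 1/2 = 25/2
48 + 1/(25/2) = 48 + 2/25 = 1202/25
11 + 1/(1202/25) = 11 + 25/1202 = 13247/1202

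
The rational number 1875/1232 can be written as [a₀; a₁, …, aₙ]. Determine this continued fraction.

Run the Euclidean algorithm, recording each quotient:
1875 ÷ 1232 → quotient 1, remainder 643
1232 ÷ 643 → quotient 1, remainder 589
643 ÷ 589 → quotient 1, remainder 54
589 ÷ 54 → quotient 10, remainder 49
54 ÷ 49 → quotient 1, remainder 5
49 ÷ 5 → quotient 9, remainder 4
5 ÷ 4 → quotient 1, remainder 1
4 ÷ 1 → quotient 4, remainder 0

[1; 1, 1, 10, 1, 9, 1, 4]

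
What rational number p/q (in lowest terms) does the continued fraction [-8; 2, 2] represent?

-38/5

a_0 = -8: -8/1
a_1 = 2: -15/2
a_2 = 2: -38/5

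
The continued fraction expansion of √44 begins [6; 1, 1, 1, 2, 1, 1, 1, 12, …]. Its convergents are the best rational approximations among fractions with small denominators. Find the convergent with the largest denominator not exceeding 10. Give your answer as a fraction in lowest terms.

53/8

List convergents until the denominator exceeds the bound:
a_0 = 6: 6/1  (≤ bound)
a_1 = 1: 7/1  (≤ bound)
a_2 = 1: 13/2  (≤ bound)
a_3 = 1: 20/3  (≤ bound)
a_4 = 2: 53/8  (≤ bound)
a_5 = 1: 73/11  (> 10, stop)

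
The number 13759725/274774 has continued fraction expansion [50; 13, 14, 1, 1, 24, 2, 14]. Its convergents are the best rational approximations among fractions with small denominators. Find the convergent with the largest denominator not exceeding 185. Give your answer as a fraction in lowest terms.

List convergents until the denominator exceeds the bound:
a_0 = 50: 50/1  (≤ bound)
a_1 = 13: 651/13  (≤ bound)
a_2 = 14: 9164/183  (≤ bound)
a_3 = 1: 9815/196  (> 185, stop)

9164/183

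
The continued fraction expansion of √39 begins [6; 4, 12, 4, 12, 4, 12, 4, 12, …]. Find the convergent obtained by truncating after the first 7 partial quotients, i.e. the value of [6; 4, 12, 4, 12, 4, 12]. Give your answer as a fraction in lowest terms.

764394/122401

Start with 12.
4 + 1/(12/1) = 4 + 1/12 = 49/12
12 + 1/(49/12) = 12 + 12/49 = 600/49
4 + 1/(600/49) = 4 + 49/600 = 2449/600
12 + 1/(2449/600) = 12 + 600/2449 = 29988/2449
4 + 1/(29988/2449) = 4 + 2449/29988 = 122401/29988
6 + 1/(122401/29988) = 6 + 29988/122401 = 764394/122401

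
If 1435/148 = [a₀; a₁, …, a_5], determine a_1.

1435 = 9·148 + 103, so a_0 = 9
148 = 1·103 + 45, so a_1 = 1

1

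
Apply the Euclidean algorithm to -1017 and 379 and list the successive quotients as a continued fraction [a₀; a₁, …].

Repeatedly divide and take the remainder:
⌊-1017/379⌋ = -3, remainder 120
⌊379/120⌋ = 3, remainder 19
⌊120/19⌋ = 6, remainder 6
⌊19/6⌋ = 3, remainder 1
⌊6/1⌋ = 6, remainder 0

[-3; 3, 6, 3, 6]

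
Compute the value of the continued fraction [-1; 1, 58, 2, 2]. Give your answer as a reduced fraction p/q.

Use the convergent recurrence hₖ = aₖ·hₖ₋₁ + hₖ₋₂ (and likewise for the denominators kₖ):
a_0 = -1: -1/1
a_1 = 1: 0/1
a_2 = 58: -1/59
a_3 = 2: -2/119
a_4 = 2: -5/297

-5/297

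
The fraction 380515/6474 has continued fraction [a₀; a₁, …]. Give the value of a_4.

Run the Euclidean algorithm, recording each quotient:
380515 ÷ 6474 → quotient 58, remainder 5023
6474 ÷ 5023 → quotient 1, remainder 1451
5023 ÷ 1451 → quotient 3, remainder 670
1451 ÷ 670 → quotient 2, remainder 111
670 ÷ 111 → quotient 6, remainder 4

6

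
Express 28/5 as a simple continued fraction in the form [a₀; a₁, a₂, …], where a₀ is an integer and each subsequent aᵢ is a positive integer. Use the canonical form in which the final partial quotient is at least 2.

[5; 1, 1, 2]

28 ÷ 5 → quotient 5, remainder 3
5 ÷ 3 → quotient 1, remainder 2
3 ÷ 2 → quotient 1, remainder 1
2 ÷ 1 → quotient 2, remainder 0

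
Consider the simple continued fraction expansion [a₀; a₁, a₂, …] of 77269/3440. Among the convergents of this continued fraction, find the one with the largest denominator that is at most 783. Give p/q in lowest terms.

List convergents until the denominator exceeds the bound:
a_0 = 22: 22/1  (≤ bound)
a_1 = 2: 45/2  (≤ bound)
a_2 = 6: 292/13  (≤ bound)
a_3 = 15: 4425/197  (≤ bound)
a_4 = 2: 9142/407  (≤ bound)
a_5 = 2: 22709/1011  (> 783, stop)

9142/407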